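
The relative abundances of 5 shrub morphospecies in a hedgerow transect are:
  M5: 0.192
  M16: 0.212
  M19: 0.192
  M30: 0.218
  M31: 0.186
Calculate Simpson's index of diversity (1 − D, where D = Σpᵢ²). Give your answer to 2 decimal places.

0.80

D = 0.192² + 0.212² + 0.192² + 0.218² + 0.186² = 0.0369 + 0.0449 + 0.0369 + 0.0475 + 0.0346 = 0.2008 (working shown to 4 dp, full precision carried).
So 1 − D = 0.7992, i.e. 0.80 to 2 decimal places.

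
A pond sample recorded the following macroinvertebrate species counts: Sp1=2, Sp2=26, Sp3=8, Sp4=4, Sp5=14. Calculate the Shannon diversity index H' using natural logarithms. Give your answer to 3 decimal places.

Total N = 2+26+8+4+14 = 54, so the proportions are 0.03704, 0.48148, 0.14815, 0.07407, 0.25926 (working shown to 5 dp, full precision carried).
Each pᵢ ln pᵢ term: 0.03704×(-3.29584)=-0.12207, 0.48148×(-0.73089)=-0.35191, 0.14815×(-1.90954)=-0.28290, 0.07407×(-2.60269)=-0.19279, 0.25926×(-1.34993)=-0.34998.
Sum = -1.29964, so H' = 1.300.

1.300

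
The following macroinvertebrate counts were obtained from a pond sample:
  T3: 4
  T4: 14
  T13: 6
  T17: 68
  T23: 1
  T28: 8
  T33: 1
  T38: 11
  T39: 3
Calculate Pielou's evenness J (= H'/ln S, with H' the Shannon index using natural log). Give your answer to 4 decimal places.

Total N = 4+14+6+68+1+8+1+11+3 = 116, so the proportions are 0.034483, 0.12069, 0.051724, 0.586207, 0.008621, 0.068966, 0.008621, 0.094828, 0.025862 (working shown to 6 dp, full precision carried).
H' = −Σ pᵢ ln pᵢ = −((-0.116114) + (-0.255202) + (-0.153198) + (-0.313083) + (-0.040979) + (-0.184424) + (-0.040979) + (-0.223385) + (-0.094525)) = 1.421890.
With S = 9 species, ln S = 2.197225, so J = 1.421890/2.197225 = 0.647130, i.e. 0.6471 to 4 decimal places.

0.6471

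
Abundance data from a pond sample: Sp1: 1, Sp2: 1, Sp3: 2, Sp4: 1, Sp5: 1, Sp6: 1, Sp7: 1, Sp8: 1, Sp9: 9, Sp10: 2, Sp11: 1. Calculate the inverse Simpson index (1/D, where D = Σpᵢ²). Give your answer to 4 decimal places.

4.5464

Total N = 1+1+2+1+1+1+1+1+9+2+1 = 21, so the proportions are 0.04761905, 0.04761905, 0.0952381, 0.04761905, 0.04761905, 0.04761905, 0.04761905, 0.04761905, 0.42857143, 0.0952381, 0.04761905 (working shown to 8 dp, full precision carried).
D = 0.04761905² + 0.04761905² + 0.0952381² + 0.04761905² + 0.04761905² + 0.04761905² + 0.04761905² + 0.04761905² + 0.42857143² + 0.0952381² + 0.04761905² = 0.00226757 + 0.00226757 + 0.00907029 + 0.00226757 + 0.00226757 + 0.00226757 + 0.00226757 + 0.00226757 + 0.18367347 + 0.00907029 + 0.00226757 = 0.21995465.
So 1/D = 4.546392, i.e. 4.5464 to 4 decimal places.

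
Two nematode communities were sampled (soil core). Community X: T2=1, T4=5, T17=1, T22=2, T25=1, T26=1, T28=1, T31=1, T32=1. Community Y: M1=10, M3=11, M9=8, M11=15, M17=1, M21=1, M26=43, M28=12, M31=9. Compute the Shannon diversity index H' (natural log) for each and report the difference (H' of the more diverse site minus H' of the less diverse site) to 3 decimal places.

Community X: N=14, proportions 0.071429, 0.357143, 0.071429, 0.142857, 0.071429, 0.071429, 0.071429, 0.071429, 0.071429, giving H' = 1.965237 (working shown to 6 dp, full precision carried).
Community Y: N=110, proportions 0.090909, 0.1, 0.072727, 0.136364, 0.009091, 0.009091, 0.390909, 0.109091, 0.081818, giving H' = 1.809712.
Difference = |1.965237 − 1.809712| = 0.155525, i.e. 0.156 to 3 decimal places.

0.156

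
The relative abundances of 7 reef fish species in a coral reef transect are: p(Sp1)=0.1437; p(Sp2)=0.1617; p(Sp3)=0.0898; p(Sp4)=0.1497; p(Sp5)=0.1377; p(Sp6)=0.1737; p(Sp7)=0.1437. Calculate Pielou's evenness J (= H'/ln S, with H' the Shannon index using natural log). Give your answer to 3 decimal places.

H' = −Σ pᵢ ln pᵢ = −((-0.27878) + (-0.29462) + (-0.21643) + (-0.28430) + (-0.27301) + (-0.30405) + (-0.27878)) = 1.92998 (working shown to 5 dp, full precision carried).
With S = 7 species, ln S = 1.94591, so J = 1.92998/1.94591 = 0.99181, i.e. 0.992 to 3 decimal places.

0.992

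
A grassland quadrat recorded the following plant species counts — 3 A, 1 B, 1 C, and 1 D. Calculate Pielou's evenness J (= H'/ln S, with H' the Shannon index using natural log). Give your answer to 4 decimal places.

0.8962

Total N = 3+1+1+1 = 6, so the proportions are 0.5, 0.166667, 0.166667, 0.166667 (working shown to 6 dp, full precision carried).
H' = −Σ pᵢ ln pᵢ = −((-0.346574) + (-0.298627) + (-0.298627) + (-0.298627)) = 1.242453.
With S = 4 species, ln S = 1.386294, so J = 1.242453/1.386294 = 0.896241, i.e. 0.8962 to 4 decimal places.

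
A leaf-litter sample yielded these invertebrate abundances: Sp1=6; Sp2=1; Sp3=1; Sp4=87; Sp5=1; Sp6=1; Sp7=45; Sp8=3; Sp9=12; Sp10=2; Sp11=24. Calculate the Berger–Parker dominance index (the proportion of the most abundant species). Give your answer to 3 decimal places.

0.475

Total N = 6+1+1+87+1+1+45+3+12+2+24 = 183, so the proportions are 0.03279, 0.00546, 0.00546, 0.47541, 0.00546, 0.00546, 0.2459, 0.01639, 0.06557, 0.01093, 0.13115 (working shown to 5 dp, full precision carried).
The largest proportion is 0.47541, i.e. d = 0.475 to 3 decimal places.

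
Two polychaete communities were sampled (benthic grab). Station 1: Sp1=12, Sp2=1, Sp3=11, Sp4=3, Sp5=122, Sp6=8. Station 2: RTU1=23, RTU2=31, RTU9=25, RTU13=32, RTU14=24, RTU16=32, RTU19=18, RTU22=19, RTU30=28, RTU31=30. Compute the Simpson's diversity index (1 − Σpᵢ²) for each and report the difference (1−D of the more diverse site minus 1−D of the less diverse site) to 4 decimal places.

0.5140

Station 1: N=157, proportions 0.076433, 0.006369, 0.070064, 0.019108, 0.77707, 0.050955, giving 1−D = 0.382409 (working shown to 6 dp, full precision carried).
Station 2: N=262, proportions 0.087786, 0.118321, 0.09542, 0.122137, 0.091603, 0.122137, 0.068702, 0.072519, 0.10687, 0.114504, giving 1−D = 0.896451.
Difference = |0.382409 − 0.896451| = 0.514042, i.e. 0.5140 to 4 decimal places.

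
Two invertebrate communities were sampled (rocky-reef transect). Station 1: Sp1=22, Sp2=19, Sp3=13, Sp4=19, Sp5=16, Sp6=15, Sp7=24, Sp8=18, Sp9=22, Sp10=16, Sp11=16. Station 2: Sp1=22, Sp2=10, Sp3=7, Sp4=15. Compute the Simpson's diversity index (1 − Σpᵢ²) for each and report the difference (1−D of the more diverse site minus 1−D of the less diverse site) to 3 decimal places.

0.200

Station 1: N=200, proportions 0.11, 0.095, 0.065, 0.095, 0.08, 0.075, 0.12, 0.09, 0.11, 0.08, 0.08, giving 1−D = 0.90620 (working shown to 5 dp, full precision carried).
Station 2: N=54, proportions 0.40741, 0.18519, 0.12963, 0.27778, giving 1−D = 0.70576.
Difference = |0.90620 − 0.70576| = 0.20044, i.e. 0.200 to 3 decimal places.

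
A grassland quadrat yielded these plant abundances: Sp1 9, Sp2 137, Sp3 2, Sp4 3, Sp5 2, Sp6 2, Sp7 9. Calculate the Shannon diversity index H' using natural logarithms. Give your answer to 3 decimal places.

0.703

Total N = 9+137+2+3+2+2+9 = 164, so the proportions are 0.05488, 0.83537, 0.0122, 0.01829, 0.0122, 0.0122, 0.05488 (working shown to 5 dp, full precision carried).
Each pᵢ ln pᵢ term: 0.05488×(-2.90264)=-0.15929, 0.83537×(-0.17989)=-0.15027, 0.0122×(-4.40672)=-0.05374, 0.01829×(-4.00125)=-0.07319, 0.0122×(-4.40672)=-0.05374, 0.0122×(-4.40672)=-0.05374, 0.05488×(-2.90264)=-0.15929.
Sum = -0.70327, so H' = 0.703.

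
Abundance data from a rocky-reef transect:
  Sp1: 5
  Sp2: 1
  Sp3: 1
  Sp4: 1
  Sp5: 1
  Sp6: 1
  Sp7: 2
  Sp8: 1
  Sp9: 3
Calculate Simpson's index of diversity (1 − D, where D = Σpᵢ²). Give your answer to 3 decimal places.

0.828

Total N = 5+1+1+1+1+1+2+1+3 = 16, so the proportions are 0.3125, 0.0625, 0.0625, 0.0625, 0.0625, 0.0625, 0.125, 0.0625, 0.1875 (working shown to 5 dp, full precision carried).
D = 0.3125² + 0.0625² + 0.0625² + 0.0625² + 0.0625² + 0.0625² + 0.125² + 0.0625² + 0.1875² = 0.09766 + 0.00391 + 0.00391 + 0.00391 + 0.00391 + 0.00391 + 0.01562 + 0.00391 + 0.03516 = 0.17188.
So 1 − D = 0.82812, i.e. 0.828 to 3 decimal places.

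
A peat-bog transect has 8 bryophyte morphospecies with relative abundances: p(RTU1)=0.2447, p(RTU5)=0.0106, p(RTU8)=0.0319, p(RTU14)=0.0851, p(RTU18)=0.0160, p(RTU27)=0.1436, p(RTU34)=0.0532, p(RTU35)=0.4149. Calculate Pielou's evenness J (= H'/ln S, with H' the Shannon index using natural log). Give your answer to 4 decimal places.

H' = −Σ pᵢ ln pᵢ = −((-0.344470) + (-0.048197) + (-0.109900) + (-0.209680) + (-0.066163) + (-0.278688) + (-0.156073) + (-0.364995)) = 1.578166 (working shown to 6 dp, full precision carried).
With S = 8 species, ln S = 2.079442, so J = 1.578166/2.079442 = 0.758937, i.e. 0.7589 to 4 decimal places.

0.7589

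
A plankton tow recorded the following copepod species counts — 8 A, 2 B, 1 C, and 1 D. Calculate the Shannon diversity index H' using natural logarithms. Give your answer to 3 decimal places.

Total N = 8+2+1+1 = 12, so the proportions are 0.66667, 0.16667, 0.08333, 0.08333 (working shown to 5 dp, full precision carried).
Each pᵢ ln pᵢ term: 0.66667×(-0.40547)=-0.27031, 0.16667×(-1.79176)=-0.29863, 0.08333×(-2.48491)=-0.20708, 0.08333×(-2.48491)=-0.20708.
Sum = -0.98309, so H' = 0.983.

0.983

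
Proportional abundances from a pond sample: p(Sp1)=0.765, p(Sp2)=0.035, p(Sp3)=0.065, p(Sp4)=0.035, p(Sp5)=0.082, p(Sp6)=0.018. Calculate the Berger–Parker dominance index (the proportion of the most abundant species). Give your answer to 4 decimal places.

The largest proportion is 0.765, i.e. d = 0.7650 to 4 decimal places.

0.7650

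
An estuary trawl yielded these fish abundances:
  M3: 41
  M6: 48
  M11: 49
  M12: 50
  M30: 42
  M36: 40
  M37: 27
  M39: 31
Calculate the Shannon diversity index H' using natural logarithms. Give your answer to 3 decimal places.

Total N = 41+48+49+50+42+40+27+31 = 328, so the proportions are 0.125, 0.14634, 0.14939, 0.15244, 0.12805, 0.12195, 0.08232, 0.09451 (working shown to 5 dp, full precision carried).
Each pᵢ ln pᵢ term: 0.125×(-2.07944)=-0.25993, 0.14634×(-1.92181)=-0.28124, 0.14939×(-1.90119)=-0.28402, 0.15244×(-1.88099)=-0.28674, 0.12805×(-2.05534)=-0.26318, 0.12195×(-2.10413)=-0.25660, 0.08232×(-2.49718)=-0.20556, 0.09451×(-2.35903)=-0.22296.
Sum = -2.06023, so H' = 2.060.

2.060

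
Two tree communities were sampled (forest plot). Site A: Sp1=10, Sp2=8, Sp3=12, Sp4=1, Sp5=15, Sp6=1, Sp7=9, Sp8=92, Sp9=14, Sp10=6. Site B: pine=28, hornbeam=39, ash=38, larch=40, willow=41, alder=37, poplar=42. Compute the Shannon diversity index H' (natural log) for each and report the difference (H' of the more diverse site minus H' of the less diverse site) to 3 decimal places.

Site A: N=168, proportions 0.05952, 0.04762, 0.07143, 0.00595, 0.08929, 0.00595, 0.05357, 0.54762, 0.08333, 0.03571, giving H' = 1.59076 (working shown to 5 dp, full precision carried).
Site B: N=265, proportions 0.10566, 0.14717, 0.1434, 0.15094, 0.15472, 0.13962, 0.15849, giving H' = 1.93895.
Difference = |1.59076 − 1.93895| = 0.34819, i.e. 0.348 to 3 decimal places.

0.348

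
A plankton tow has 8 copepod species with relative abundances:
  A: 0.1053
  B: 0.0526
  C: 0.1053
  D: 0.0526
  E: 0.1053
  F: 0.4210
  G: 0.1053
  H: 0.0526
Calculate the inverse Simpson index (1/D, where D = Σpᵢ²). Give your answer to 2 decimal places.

4.35

D = 0.1053² + 0.0526² + 0.1053² + 0.0526² + 0.1053² + 0.421² + 0.1053² + 0.0526² = 0.011088 + 0.002767 + 0.011088 + 0.002767 + 0.011088 + 0.177241 + 0.011088 + 0.002767 = 0.229894 (working shown to 6 dp, full precision carried).
So 1/D = 4.3498, i.e. 4.35 to 2 decimal places.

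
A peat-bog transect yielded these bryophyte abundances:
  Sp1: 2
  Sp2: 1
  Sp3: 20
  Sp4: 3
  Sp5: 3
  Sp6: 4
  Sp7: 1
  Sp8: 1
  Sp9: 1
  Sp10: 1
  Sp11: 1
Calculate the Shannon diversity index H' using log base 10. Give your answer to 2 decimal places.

Total N = 2+1+20+3+3+4+1+1+1+1+1 = 38, so the proportions are 0.0526, 0.0263, 0.5263, 0.0789, 0.0789, 0.1053, 0.0263, 0.0263, 0.0263, 0.0263, 0.0263 (working shown to 4 dp, full precision carried).
Each pᵢ log₁₀ pᵢ term: 0.0526×(-1.2788)=-0.0673, 0.0263×(-1.5798)=-0.0416, 0.5263×(-0.2788)=-0.1467, 0.0789×(-1.1027)=-0.0871, 0.0789×(-1.1027)=-0.0871, 0.1053×(-0.9777)=-0.1029, 0.0263×(-1.5798)=-0.0416, 0.0263×(-1.5798)=-0.0416, 0.0263×(-1.5798)=-0.0416, 0.0263×(-1.5798)=-0.0416, 0.0263×(-1.5798)=-0.0416.
Sum = -0.7405, so H' = 0.74.

0.74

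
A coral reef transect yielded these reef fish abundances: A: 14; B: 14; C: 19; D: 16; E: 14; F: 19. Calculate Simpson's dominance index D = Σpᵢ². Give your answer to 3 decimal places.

Total N = 14+14+19+16+14+19 = 96, so the proportions are 0.14583, 0.14583, 0.19792, 0.16667, 0.14583, 0.19792 (working shown to 5 dp, full precision carried).
D = 0.14583² + 0.14583² + 0.19792² + 0.16667² + 0.14583² + 0.19792² = 0.02127 + 0.02127 + 0.03917 + 0.02778 + 0.02127 + 0.03917 = 0.16992.
To 3 decimal places, D = 0.170.

0.170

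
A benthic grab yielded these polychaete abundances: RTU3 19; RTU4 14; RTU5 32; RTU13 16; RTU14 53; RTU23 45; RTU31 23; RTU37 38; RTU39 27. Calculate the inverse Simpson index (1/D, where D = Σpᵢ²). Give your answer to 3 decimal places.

Total N = 19+14+32+16+53+45+23+38+27 = 267, so the proportions are 0.071161, 0.0524345, 0.1198502, 0.0599251, 0.1985019, 0.1685393, 0.0861423, 0.1423221, 0.1011236 (working shown to 7 dp, full precision carried).
D = 0.071161² + 0.0524345² + 0.1198502² + 0.0599251² + 0.1985019² + 0.1685393² + 0.0861423² + 0.1423221² + 0.1011236² = 0.0050639 + 0.0027494 + 0.0143641 + 0.0035910 + 0.0394030 + 0.0284055 + 0.0074205 + 0.0202556 + 0.0102260 = 0.1314789.
So 1/D = 7.60578, i.e. 7.606 to 3 decimal places.

7.606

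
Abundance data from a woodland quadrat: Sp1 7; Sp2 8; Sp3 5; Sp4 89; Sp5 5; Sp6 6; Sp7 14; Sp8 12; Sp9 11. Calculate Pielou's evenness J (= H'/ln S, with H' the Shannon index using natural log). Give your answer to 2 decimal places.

Total N = 7+8+5+89+5+6+14+12+11 = 157, so the proportions are 0.0446, 0.051, 0.0318, 0.5669, 0.0318, 0.0382, 0.0892, 0.0764, 0.0701 (working shown to 4 dp, full precision carried).
H' = −Σ pᵢ ln pᵢ = −((-0.1387) + (-0.1517) + (-0.1098) + (-0.3218) + (-0.1098) + (-0.1248) + (-0.2155) + (-0.1965) + (-0.1863)) = 1.5548.
With S = 9 species, ln S = 2.1972, so J = 1.5548/2.1972 = 0.7076, i.e. 0.71 to 2 decimal places.

0.71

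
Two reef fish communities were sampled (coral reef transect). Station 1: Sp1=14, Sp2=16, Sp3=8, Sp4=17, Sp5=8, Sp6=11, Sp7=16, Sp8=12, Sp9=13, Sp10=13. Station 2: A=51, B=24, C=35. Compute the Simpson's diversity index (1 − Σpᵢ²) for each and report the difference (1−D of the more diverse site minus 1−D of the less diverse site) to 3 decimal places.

Station 1: N=128, proportions 0.10938, 0.125, 0.0625, 0.13281, 0.0625, 0.08594, 0.125, 0.09375, 0.10156, 0.10156, giving 1−D = 0.89453 (working shown to 5 dp, full precision carried).
Station 2: N=110, proportions 0.46364, 0.21818, 0.31818, giving 1−D = 0.63620.
Difference = |0.89453 − 0.63620| = 0.25833, i.e. 0.258 to 3 decimal places.

0.258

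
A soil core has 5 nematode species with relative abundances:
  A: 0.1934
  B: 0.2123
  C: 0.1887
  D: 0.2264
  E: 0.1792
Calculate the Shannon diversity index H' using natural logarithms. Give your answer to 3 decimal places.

Each pᵢ ln pᵢ term (working shown to 5 dp, full precision carried): 0.1934×(-1.64299)=-0.31776, 0.2123×(-1.54975)=-0.32901, 0.1887×(-1.66760)=-0.31468, 0.2264×(-1.48545)=-0.33631, 0.1792×(-1.71925)=-0.30809.
Sum = -1.60584, so H' = 1.606.

1.606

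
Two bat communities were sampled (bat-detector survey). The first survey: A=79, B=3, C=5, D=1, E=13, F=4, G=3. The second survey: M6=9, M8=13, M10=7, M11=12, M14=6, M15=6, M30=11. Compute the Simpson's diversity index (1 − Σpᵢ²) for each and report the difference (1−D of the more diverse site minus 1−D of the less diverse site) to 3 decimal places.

The first survey: N=108, proportions 0.731481, 0.027778, 0.046296, 0.009259, 0.12037, 0.037037, 0.027778, giving 1−D = 0.445302 (working shown to 6 dp, full precision carried).
The second survey: N=64, proportions 0.140625, 0.203125, 0.109375, 0.1875, 0.09375, 0.09375, 0.171875, giving 1−D = 0.844727.
Difference = |0.445302 − 0.844727| = 0.399425, i.e. 0.399 to 3 decimal places.

0.399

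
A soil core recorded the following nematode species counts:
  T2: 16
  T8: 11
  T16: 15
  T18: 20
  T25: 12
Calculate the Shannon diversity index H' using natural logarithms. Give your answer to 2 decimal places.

Total N = 16+11+15+20+12 = 74, so the proportions are 0.2162, 0.1486, 0.2027, 0.2703, 0.1622 (working shown to 4 dp, full precision carried).
Each pᵢ ln pᵢ term: 0.2162×(-1.5315)=-0.3311, 0.1486×(-1.9062)=-0.2833, 0.2027×(-1.5960)=-0.3235, 0.2703×(-1.3083)=-0.3536, 0.1622×(-1.8192)=-0.2950.
Sum = -1.5866, so H' = 1.59.

1.59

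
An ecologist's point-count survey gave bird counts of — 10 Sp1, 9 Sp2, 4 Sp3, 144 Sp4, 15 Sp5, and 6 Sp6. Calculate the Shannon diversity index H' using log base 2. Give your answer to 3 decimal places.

1.298

Total N = 10+9+4+144+15+6 = 188, so the proportions are 0.05319, 0.04787, 0.02128, 0.76596, 0.07979, 0.03191 (working shown to 5 dp, full precision carried).
Each pᵢ log₂ pᵢ term: 0.05319×(-4.23266)=-0.22514, 0.04787×(-4.38466)=-0.20990, 0.02128×(-5.55459)=-0.11818, 0.76596×(-0.38466)=-0.29464, 0.07979×(-3.64770)=-0.29104, 0.03191×(-4.96963)=-0.15861.
Sum = -1.29751, so H' = 1.298.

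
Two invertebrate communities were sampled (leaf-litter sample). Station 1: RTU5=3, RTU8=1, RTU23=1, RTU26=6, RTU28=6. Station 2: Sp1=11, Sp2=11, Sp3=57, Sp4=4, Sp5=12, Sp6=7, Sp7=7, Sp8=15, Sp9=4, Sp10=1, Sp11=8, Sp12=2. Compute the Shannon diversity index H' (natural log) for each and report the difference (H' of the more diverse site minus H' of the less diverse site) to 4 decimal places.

Station 1: N=17, proportions 0.176471, 0.058824, 0.058824, 0.352941, 0.352941, giving H' = 1.374569 (working shown to 6 dp, full precision carried).
Station 2: N=139, proportions 0.079137, 0.079137, 0.410072, 0.028777, 0.086331, 0.05036, 0.05036, 0.107914, 0.028777, 0.007194, 0.057554, 0.014388, giving H' = 1.984818.
Difference = |1.374569 − 1.984818| = 0.610249, i.e. 0.6102 to 4 decimal places.

0.6102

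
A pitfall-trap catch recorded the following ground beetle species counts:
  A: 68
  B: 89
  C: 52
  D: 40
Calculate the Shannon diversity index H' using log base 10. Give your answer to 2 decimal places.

Total N = 68+89+52+40 = 249, so the proportions are 0.2731, 0.3574, 0.2088, 0.1606 (working shown to 4 dp, full precision carried).
Each pᵢ log₁₀ pᵢ term: 0.2731×(-0.5637)=-0.1539, 0.3574×(-0.4468)=-0.1597, 0.2088×(-0.6802)=-0.1420, 0.1606×(-0.7941)=-0.1276.
Sum = -0.5833, so H' = 0.58.

0.58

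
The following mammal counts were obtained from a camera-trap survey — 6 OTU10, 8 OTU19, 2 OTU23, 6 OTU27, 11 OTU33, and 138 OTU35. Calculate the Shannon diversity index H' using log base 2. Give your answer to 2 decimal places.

Total N = 6+8+2+6+11+138 = 171, so the proportions are 0.0351, 0.0468, 0.0117, 0.0351, 0.0643, 0.807 (working shown to 4 dp, full precision carried).
Each pᵢ log₂ pᵢ term: 0.0351×(-4.8329)=-0.1696, 0.0468×(-4.4179)=-0.2067, 0.0117×(-6.4179)=-0.0751, 0.0351×(-4.8329)=-0.1696, 0.0643×(-3.9584)=-0.2546, 0.807×(-0.3093)=-0.2496.
Sum = -1.1252, so H' = 1.13.

1.13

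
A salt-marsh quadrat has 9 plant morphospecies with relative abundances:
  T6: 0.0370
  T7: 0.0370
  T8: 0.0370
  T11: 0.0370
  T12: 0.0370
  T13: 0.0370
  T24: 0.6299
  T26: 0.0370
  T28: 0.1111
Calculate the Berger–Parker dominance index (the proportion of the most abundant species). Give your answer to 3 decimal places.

The largest proportion is 0.6299, i.e. d = 0.630 to 3 decimal places.

0.630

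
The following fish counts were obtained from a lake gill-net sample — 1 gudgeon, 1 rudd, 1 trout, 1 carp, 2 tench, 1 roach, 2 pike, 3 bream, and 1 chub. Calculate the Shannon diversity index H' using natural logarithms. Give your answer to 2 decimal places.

Total N = 1+1+1+1+2+1+2+3+1 = 13, so the proportions are 0.0769, 0.0769, 0.0769, 0.0769, 0.1538, 0.0769, 0.1538, 0.2308, 0.0769 (working shown to 4 dp, full precision carried).
Each pᵢ ln pᵢ term: 0.0769×(-2.5649)=-0.1973, 0.0769×(-2.5649)=-0.1973, 0.0769×(-2.5649)=-0.1973, 0.0769×(-2.5649)=-0.1973, 0.1538×(-1.8718)=-0.2880, 0.0769×(-2.5649)=-0.1973, 0.1538×(-1.8718)=-0.2880, 0.2308×(-1.4663)=-0.3384, 0.0769×(-2.5649)=-0.1973.
Sum = -2.0981, so H' = 2.10.

2.10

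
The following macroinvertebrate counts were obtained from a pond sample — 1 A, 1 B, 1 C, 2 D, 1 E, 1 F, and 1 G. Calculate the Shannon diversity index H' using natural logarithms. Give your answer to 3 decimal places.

1.906

Total N = 1+1+1+2+1+1+1 = 8, so the proportions are 0.125, 0.125, 0.125, 0.25, 0.125, 0.125, 0.125 (working shown to 5 dp, full precision carried).
Each pᵢ ln pᵢ term: 0.125×(-2.07944)=-0.25993, 0.125×(-2.07944)=-0.25993, 0.125×(-2.07944)=-0.25993, 0.25×(-1.38629)=-0.34657, 0.125×(-2.07944)=-0.25993, 0.125×(-2.07944)=-0.25993, 0.125×(-2.07944)=-0.25993.
Sum = -1.90615, so H' = 1.906.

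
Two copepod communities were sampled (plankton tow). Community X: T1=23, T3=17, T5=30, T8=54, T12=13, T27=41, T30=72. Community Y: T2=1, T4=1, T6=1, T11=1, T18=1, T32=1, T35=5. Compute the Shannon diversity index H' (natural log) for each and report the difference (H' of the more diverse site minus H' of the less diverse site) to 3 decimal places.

Community X: N=250, proportions 0.092, 0.068, 0.12, 0.216, 0.052, 0.164, 0.288, giving H' = 1.79649 (working shown to 5 dp, full precision carried).
Community Y: N=11, proportions 0.09091, 0.09091, 0.09091, 0.09091, 0.09091, 0.09091, 0.45455, giving H' = 1.66633.
Difference = |1.79649 − 1.66633| = 0.13016, i.e. 0.130 to 3 decimal places.

0.130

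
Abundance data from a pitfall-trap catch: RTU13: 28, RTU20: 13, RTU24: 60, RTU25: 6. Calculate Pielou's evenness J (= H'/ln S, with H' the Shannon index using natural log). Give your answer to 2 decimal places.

Total N = 28+13+60+6 = 107, so the proportions are 0.2617, 0.1215, 0.5607, 0.0561 (working shown to 4 dp, full precision carried).
H' = −Σ pᵢ ln pᵢ = −((-0.3508) + (-0.2561) + (-0.3244) + (-0.1616)) = 1.0929.
With S = 4 species, ln S = 1.3863, so J = 1.0929/1.3863 = 0.7883, i.e. 0.79 to 2 decimal places.

0.79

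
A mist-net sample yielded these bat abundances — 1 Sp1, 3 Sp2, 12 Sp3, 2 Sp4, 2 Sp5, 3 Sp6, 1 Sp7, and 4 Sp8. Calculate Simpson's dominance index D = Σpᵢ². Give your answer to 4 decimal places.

Total N = 1+3+12+2+2+3+1+4 = 28, so the proportions are 0.035714, 0.107143, 0.428571, 0.071429, 0.071429, 0.107143, 0.035714, 0.142857 (working shown to 6 dp, full precision carried).
D = 0.035714² + 0.107143² + 0.428571² + 0.071429² + 0.071429² + 0.107143² + 0.035714² + 0.142857² = 0.001276 + 0.011480 + 0.183673 + 0.005102 + 0.005102 + 0.011480 + 0.001276 + 0.020408 = 0.239796.
To 4 decimal places, D = 0.2398.

0.2398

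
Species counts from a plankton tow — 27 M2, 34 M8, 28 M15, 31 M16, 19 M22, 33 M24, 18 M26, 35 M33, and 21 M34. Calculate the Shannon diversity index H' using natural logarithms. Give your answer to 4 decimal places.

Total N = 27+34+28+31+19+33+18+35+21 = 246, so the proportions are 0.109756, 0.138211, 0.113821, 0.126016, 0.077236, 0.134146, 0.073171, 0.142276, 0.085366 (working shown to 6 dp, full precision carried).
Each pᵢ ln pᵢ term: 0.109756×(-2.209495)=-0.242506, 0.138211×(-1.978971)=-0.273516, 0.113821×(-2.173127)=-0.247348, 0.126016×(-2.071344)=-0.261023, 0.077236×(-2.560893)=-0.197793, 0.134146×(-2.008824)=-0.269476, 0.073171×(-2.614960)=-0.191339, 0.142276×(-1.949983)=-0.277437, 0.085366×(-2.460809)=-0.210069.
Sum = -2.170506, so H' = 2.1705.

2.1705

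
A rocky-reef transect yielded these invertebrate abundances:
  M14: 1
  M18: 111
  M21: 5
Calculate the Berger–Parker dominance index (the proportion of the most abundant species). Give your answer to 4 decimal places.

0.9487

Total N = 1+111+5 = 117, so the proportions are 0.008547, 0.948718, 0.042735 (working shown to 6 dp, full precision carried).
The largest proportion is 0.948718, i.e. d = 0.9487 to 4 decimal places.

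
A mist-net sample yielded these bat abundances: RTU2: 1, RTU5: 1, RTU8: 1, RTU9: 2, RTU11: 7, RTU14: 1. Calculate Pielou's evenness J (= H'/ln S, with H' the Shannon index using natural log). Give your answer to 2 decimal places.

Total N = 1+1+1+2+7+1 = 13, so the proportions are 0.0769, 0.0769, 0.0769, 0.1538, 0.5385, 0.0769 (working shown to 4 dp, full precision carried).
H' = −Σ pᵢ ln pᵢ = −((-0.1973) + (-0.1973) + (-0.1973) + (-0.2880) + (-0.3333) + (-0.1973)) = 1.4105.
With S = 6 species, ln S = 1.7918, so J = 1.4105/1.7918 = 0.7872, i.e. 0.79 to 2 decimal places.

0.79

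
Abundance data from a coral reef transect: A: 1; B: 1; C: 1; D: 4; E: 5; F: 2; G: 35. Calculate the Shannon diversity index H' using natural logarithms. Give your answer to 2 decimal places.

1.05

Total N = 1+1+1+4+5+2+35 = 49, so the proportions are 0.0204, 0.0204, 0.0204, 0.0816, 0.102, 0.0408, 0.7143 (working shown to 4 dp, full precision carried).
Each pᵢ ln pᵢ term: 0.0204×(-3.8918)=-0.0794, 0.0204×(-3.8918)=-0.0794, 0.0204×(-3.8918)=-0.0794, 0.0816×(-2.5055)=-0.2045, 0.102×(-2.2824)=-0.2329, 0.0408×(-3.1987)=-0.1306, 0.7143×(-0.3365)=-0.2403.
Sum = -1.0466, so H' = 1.05.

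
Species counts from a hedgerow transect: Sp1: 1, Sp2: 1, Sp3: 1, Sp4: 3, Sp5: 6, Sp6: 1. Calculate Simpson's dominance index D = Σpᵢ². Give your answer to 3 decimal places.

0.290

Total N = 1+1+1+3+6+1 = 13, so the proportions are 0.07692, 0.07692, 0.07692, 0.23077, 0.46154, 0.07692 (working shown to 5 dp, full precision carried).
D = 0.07692² + 0.07692² + 0.07692² + 0.23077² + 0.46154² + 0.07692² = 0.00592 + 0.00592 + 0.00592 + 0.05325 + 0.21302 + 0.00592 = 0.28994.
To 3 decimal places, D = 0.290.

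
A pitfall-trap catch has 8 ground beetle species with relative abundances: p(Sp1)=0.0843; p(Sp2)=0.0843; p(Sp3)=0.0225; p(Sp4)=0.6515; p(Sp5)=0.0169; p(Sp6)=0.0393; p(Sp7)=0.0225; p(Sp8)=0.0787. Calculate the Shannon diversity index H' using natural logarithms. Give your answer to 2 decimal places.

Each pᵢ ln pᵢ term (working shown to 4 dp, full precision carried): 0.0843×(-2.4734)=-0.2085, 0.0843×(-2.4734)=-0.2085, 0.0225×(-3.7942)=-0.0854, 0.6515×(-0.4285)=-0.2792, 0.0169×(-4.0804)=-0.0690, 0.0393×(-3.2365)=-0.1272, 0.0225×(-3.7942)=-0.0854, 0.0787×(-2.5421)=-0.2001.
Sum = -1.2631, so H' = 1.26.

1.26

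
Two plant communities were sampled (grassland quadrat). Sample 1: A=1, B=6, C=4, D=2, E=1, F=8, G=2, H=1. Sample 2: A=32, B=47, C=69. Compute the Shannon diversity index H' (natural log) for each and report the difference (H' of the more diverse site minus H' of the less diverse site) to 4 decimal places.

0.7395

Sample 1: N=25, proportions 0.04, 0.24, 0.16, 0.08, 0.04, 0.32, 0.08, 0.04, giving H' = 1.790722 (working shown to 6 dp, full precision carried).
Sample 2: N=148, proportions 0.216216, 0.317568, 0.466216, giving H' = 1.051173.
Difference = |1.790722 − 1.051173| = 0.739549, i.e. 0.7395 to 4 decimal places.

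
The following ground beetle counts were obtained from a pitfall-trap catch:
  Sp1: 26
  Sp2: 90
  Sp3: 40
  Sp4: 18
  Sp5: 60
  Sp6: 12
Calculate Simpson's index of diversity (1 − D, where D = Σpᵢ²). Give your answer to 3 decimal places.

Total N = 26+90+40+18+60+12 = 246, so the proportions are 0.10569, 0.36585, 0.1626, 0.07317, 0.2439, 0.04878 (working shown to 5 dp, full precision carried).
D = 0.10569² + 0.36585² + 0.1626² + 0.07317² + 0.2439² + 0.04878² = 0.01117 + 0.13385 + 0.02644 + 0.00535 + 0.05949 + 0.00238 = 0.23868.
So 1 − D = 0.76132, i.e. 0.761 to 3 decimal places.

0.761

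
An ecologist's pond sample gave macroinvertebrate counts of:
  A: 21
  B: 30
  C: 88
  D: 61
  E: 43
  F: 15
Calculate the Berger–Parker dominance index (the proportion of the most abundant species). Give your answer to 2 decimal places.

0.34

Total N = 21+30+88+61+43+15 = 258, so the proportions are 0.0814, 0.1163, 0.3411, 0.2364, 0.1667, 0.0581 (working shown to 4 dp, full precision carried).
The largest proportion is 0.3411, i.e. d = 0.34 to 2 decimal places.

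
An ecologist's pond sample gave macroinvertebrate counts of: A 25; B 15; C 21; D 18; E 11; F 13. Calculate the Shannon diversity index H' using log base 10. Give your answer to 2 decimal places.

Total N = 25+15+21+18+11+13 = 103, so the proportions are 0.2427, 0.1456, 0.2039, 0.1748, 0.1068, 0.1262 (working shown to 4 dp, full precision carried).
Each pᵢ log₁₀ pᵢ term: 0.2427×(-0.6149)=-0.1492, 0.1456×(-0.8367)=-0.1219, 0.2039×(-0.6906)=-0.1408, 0.1748×(-0.7576)=-0.1324, 0.1068×(-0.9714)=-0.1037, 0.1262×(-0.8989)=-0.1135.
Sum = -0.7615, so H' = 0.76.

0.76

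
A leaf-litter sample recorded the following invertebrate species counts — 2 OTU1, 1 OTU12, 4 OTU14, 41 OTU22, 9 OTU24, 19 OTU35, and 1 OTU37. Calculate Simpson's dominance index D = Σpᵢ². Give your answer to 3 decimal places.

0.362

Total N = 2+1+4+41+9+19+1 = 77, so the proportions are 0.02597, 0.01299, 0.05195, 0.53247, 0.11688, 0.24675, 0.01299 (working shown to 5 dp, full precision carried).
D = 0.02597² + 0.01299² + 0.05195² + 0.53247² + 0.11688² + 0.24675² + 0.01299² = 0.00067 + 0.00017 + 0.00270 + 0.28352 + 0.01366 + 0.06089 + 0.00017 = 0.36178.
To 3 decimal places, D = 0.362.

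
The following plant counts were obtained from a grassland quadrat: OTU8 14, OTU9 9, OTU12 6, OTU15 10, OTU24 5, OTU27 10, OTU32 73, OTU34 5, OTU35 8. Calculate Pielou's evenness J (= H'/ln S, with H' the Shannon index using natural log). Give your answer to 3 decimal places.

0.755

Total N = 14+9+6+10+5+10+73+5+8 = 140, so the proportions are 0.1, 0.06429, 0.04286, 0.07143, 0.03571, 0.07143, 0.52143, 0.03571, 0.05714 (working shown to 5 dp, full precision carried).
H' = −Σ pᵢ ln pᵢ = −((-0.23026) + (-0.17643) + (-0.13499) + (-0.18850) + (-0.11901) + (-0.18850) + (-0.33955) + (-0.11901) + (-0.16355)) = 1.65980.
With S = 9 species, ln S = 2.19722, so J = 1.65980/2.19722 = 0.75541, i.e. 0.755 to 3 decimal places.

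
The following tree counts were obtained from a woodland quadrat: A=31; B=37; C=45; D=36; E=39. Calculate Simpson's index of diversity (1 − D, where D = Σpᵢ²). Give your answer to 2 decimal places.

Total N = 31+37+45+36+39 = 188, so the proportions are 0.1649, 0.1968, 0.2394, 0.1915, 0.2074 (working shown to 4 dp, full precision carried).
D = 0.1649² + 0.1968² + 0.2394² + 0.1915² + 0.2074² = 0.0272 + 0.0387 + 0.0573 + 0.0367 + 0.0430 = 0.2029.
So 1 − D = 0.7971, i.e. 0.80 to 2 decimal places.

0.80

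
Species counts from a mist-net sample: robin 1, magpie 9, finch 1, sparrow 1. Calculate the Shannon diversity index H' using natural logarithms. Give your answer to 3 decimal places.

0.837

Total N = 1+9+1+1 = 12, so the proportions are 0.08333, 0.75, 0.08333, 0.08333 (working shown to 5 dp, full precision carried).
Each pᵢ ln pᵢ term: 0.08333×(-2.48491)=-0.20708, 0.75×(-0.28768)=-0.21576, 0.08333×(-2.48491)=-0.20708, 0.08333×(-2.48491)=-0.20708.
Sum = -0.83699, so H' = 0.837.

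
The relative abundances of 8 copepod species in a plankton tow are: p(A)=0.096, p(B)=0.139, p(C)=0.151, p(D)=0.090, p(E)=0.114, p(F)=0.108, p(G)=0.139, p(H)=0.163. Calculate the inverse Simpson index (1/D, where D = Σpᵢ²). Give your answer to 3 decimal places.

7.693

D = 0.096² + 0.139² + 0.151² + 0.09² + 0.114² + 0.108² + 0.139² + 0.163² = 0.0092160 + 0.0193210 + 0.0228010 + 0.0081000 + 0.0129960 + 0.0116640 + 0.0193210 + 0.0265690 = 0.1299880 (working shown to 7 dp, full precision carried).
So 1/D = 7.69302, i.e. 7.693 to 3 decimal places.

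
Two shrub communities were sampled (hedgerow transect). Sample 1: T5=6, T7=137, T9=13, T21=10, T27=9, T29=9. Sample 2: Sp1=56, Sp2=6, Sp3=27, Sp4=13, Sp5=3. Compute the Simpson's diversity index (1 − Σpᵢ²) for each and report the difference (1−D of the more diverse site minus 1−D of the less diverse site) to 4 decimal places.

Sample 1: N=184, proportions 0.032609, 0.744565, 0.070652, 0.054348, 0.048913, 0.048913, giving 1−D = 0.431829 (working shown to 6 dp, full precision carried).
Sample 2: N=105, proportions 0.533333, 0.057143, 0.257143, 0.12381, 0.028571, giving 1−D = 0.630023.
Difference = |0.431829 − 0.630023| = 0.198194, i.e. 0.1982 to 4 decimal places.

0.1982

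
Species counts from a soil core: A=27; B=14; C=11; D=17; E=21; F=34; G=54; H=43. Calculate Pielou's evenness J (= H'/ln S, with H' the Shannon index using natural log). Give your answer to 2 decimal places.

Total N = 27+14+11+17+21+34+54+43 = 221, so the proportions are 0.1222, 0.0633, 0.0498, 0.0769, 0.095, 0.1538, 0.2443, 0.1946 (working shown to 4 dp, full precision carried).
H' = −Σ pᵢ ln pᵢ = −((-0.2568) + (-0.1748) + (-0.1493) + (-0.1973) + (-0.2236) + (-0.2880) + (-0.3443) + (-0.3185)) = 1.9527.
With S = 8 species, ln S = 2.0794, so J = 1.9527/2.0794 = 0.9391, i.e. 0.94 to 2 decimal places.

0.94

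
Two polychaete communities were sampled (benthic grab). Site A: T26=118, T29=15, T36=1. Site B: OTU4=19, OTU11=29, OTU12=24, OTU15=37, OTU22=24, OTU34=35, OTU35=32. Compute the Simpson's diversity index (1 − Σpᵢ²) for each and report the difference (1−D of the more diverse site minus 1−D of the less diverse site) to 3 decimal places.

0.639

Site A: N=134, proportions 0.8806, 0.11194, 0.00746, giving 1−D = 0.21196 (working shown to 5 dp, full precision carried).
Site B: N=200, proportions 0.095, 0.145, 0.12, 0.185, 0.12, 0.175, 0.16, giving 1−D = 0.85070.
Difference = |0.21196 − 0.85070| = 0.63874, i.e. 0.639 to 3 decimal places.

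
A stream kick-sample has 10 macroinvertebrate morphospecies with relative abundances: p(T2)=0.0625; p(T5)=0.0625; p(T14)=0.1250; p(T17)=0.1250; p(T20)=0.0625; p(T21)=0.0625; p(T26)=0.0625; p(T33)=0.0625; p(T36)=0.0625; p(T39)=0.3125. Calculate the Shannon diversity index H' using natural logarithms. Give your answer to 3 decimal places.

Each pᵢ ln pᵢ term (working shown to 5 dp, full precision carried): 0.0625×(-2.77259)=-0.17329, 0.0625×(-2.77259)=-0.17329, 0.125×(-2.07944)=-0.25993, 0.125×(-2.07944)=-0.25993, 0.0625×(-2.77259)=-0.17329, 0.0625×(-2.77259)=-0.17329, 0.0625×(-2.77259)=-0.17329, 0.0625×(-2.77259)=-0.17329, 0.0625×(-2.77259)=-0.17329, 0.3125×(-1.16315)=-0.36348.
Sum = -2.09635, so H' = 2.096.

2.096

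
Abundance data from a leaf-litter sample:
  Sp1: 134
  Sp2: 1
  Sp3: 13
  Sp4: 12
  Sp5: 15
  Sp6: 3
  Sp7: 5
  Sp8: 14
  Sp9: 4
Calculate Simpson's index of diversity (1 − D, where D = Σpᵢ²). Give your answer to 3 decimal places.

Total N = 134+1+13+12+15+3+5+14+4 = 201, so the proportions are 0.66667, 0.00498, 0.06468, 0.0597, 0.07463, 0.01493, 0.02488, 0.06965, 0.0199 (working shown to 5 dp, full precision carried).
D = 0.66667² + 0.00498² + 0.06468² + 0.0597² + 0.07463² + 0.01493² + 0.02488² + 0.06965² + 0.0199² = 0.44444 + 0.00002 + 0.00418 + 0.00356 + 0.00557 + 0.00022 + 0.00062 + 0.00485 + 0.00040 = 0.46387.
So 1 − D = 0.53613, i.e. 0.536 to 3 decimal places.

0.536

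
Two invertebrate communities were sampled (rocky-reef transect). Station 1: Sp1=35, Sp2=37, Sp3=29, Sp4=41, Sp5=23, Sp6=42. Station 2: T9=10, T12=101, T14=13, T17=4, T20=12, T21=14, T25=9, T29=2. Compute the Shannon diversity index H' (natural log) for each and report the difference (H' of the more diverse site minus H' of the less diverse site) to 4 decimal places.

0.3993

Station 1: N=207, proportions 0.169082, 0.178744, 0.140097, 0.198068, 0.111111, 0.202899, giving H' = 1.772102 (working shown to 6 dp, full precision carried).
Station 2: N=165, proportions 0.060606, 0.612121, 0.078788, 0.024242, 0.072727, 0.084848, 0.054545, 0.012121, giving H' = 1.372797.
Difference = |1.772102 − 1.372797| = 0.399305, i.e. 0.3993 to 4 decimal places.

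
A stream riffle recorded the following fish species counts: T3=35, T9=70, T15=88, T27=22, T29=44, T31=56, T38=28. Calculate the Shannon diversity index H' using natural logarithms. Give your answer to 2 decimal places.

Total N = 35+70+88+22+44+56+28 = 343, so the proportions are 0.102, 0.2041, 0.2566, 0.0641, 0.1283, 0.1633, 0.0816 (working shown to 4 dp, full precision carried).
Each pᵢ ln pᵢ term: 0.102×(-2.2824)=-0.2329, 0.2041×(-1.5892)=-0.3243, 0.2566×(-1.3604)=-0.3490, 0.0641×(-2.7467)=-0.1762, 0.1283×(-2.0535)=-0.2634, 0.1633×(-1.8124)=-0.2959, 0.0816×(-2.5055)=-0.2045.
Sum = -1.8463, so H' = 1.85.

1.85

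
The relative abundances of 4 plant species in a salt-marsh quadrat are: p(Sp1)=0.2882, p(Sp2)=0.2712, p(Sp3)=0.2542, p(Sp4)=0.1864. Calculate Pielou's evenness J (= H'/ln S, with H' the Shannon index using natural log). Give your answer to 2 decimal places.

H' = −Σ pᵢ ln pᵢ = −((-0.3585) + (-0.3539) + (-0.3482) + (-0.3131)) = 1.3737 (working shown to 4 dp, full precision carried).
With S = 4 species, ln S = 1.3863, so J = 1.3737/1.3863 = 0.9909, i.e. 0.99 to 2 decimal places.

0.99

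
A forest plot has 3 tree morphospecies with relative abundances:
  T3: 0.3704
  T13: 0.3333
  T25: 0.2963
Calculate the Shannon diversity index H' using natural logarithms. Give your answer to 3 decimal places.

1.094

Each pᵢ ln pᵢ term (working shown to 5 dp, full precision carried): 0.3704×(-0.99317)=-0.36787, 0.3333×(-1.09871)=-0.36620, 0.2963×(-1.21638)=-0.36041.
Sum = -1.09449, so H' = 1.094.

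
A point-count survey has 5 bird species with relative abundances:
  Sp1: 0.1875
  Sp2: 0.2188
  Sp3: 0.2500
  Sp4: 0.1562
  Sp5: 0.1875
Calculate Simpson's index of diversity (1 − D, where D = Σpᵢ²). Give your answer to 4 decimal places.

0.7949

D = 0.1875² + 0.2188² + 0.25² + 0.1562² + 0.1875² = 0.035156 + 0.047873 + 0.062500 + 0.024398 + 0.035156 = 0.205084 (working shown to 6 dp, full precision carried).
So 1 − D = 0.794916, i.e. 0.7949 to 4 decimal places.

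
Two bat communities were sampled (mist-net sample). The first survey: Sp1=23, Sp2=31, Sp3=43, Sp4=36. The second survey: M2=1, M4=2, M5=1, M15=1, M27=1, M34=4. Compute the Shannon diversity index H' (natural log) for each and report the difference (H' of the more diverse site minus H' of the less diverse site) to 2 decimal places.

The first survey: N=133, proportions 0.1729, 0.2331, 0.3233, 0.2707, giving H' = 1.3617 (working shown to 4 dp, full precision carried).
The second survey: N=10, proportions 0.1, 0.2, 0.1, 0.1, 0.1, 0.4, giving H' = 1.6094.
Difference = |1.3617 − 1.6094| = 0.2477, i.e. 0.25 to 2 decimal places.

0.25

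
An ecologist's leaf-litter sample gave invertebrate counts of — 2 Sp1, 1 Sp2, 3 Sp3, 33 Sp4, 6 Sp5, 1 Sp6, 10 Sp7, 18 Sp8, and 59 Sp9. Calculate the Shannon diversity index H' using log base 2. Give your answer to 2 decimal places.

2.21

Total N = 2+1+3+33+6+1+10+18+59 = 133, so the proportions are 0.015, 0.0075, 0.0226, 0.2481, 0.0451, 0.0075, 0.0752, 0.1353, 0.4436 (working shown to 4 dp, full precision carried).
Each pᵢ log₂ pᵢ term: 0.015×(-6.0553)=-0.0911, 0.0075×(-7.0553)=-0.0530, 0.0226×(-5.4703)=-0.1234, 0.2481×(-2.0109)=-0.4989, 0.0451×(-4.4703)=-0.2017, 0.0075×(-7.0553)=-0.0530, 0.0752×(-3.7334)=-0.2807, 0.1353×(-2.8854)=-0.3905, 0.4436×(-1.1726)=-0.5202.
Sum = -2.2125, so H' = 2.21.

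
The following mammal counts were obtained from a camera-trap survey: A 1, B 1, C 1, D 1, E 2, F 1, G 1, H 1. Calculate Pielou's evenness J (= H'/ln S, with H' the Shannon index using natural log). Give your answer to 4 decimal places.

Total N = 1+1+1+1+2+1+1+1 = 9, so the proportions are 0.111111, 0.111111, 0.111111, 0.111111, 0.222222, 0.111111, 0.111111, 0.111111 (working shown to 6 dp, full precision carried).
H' = −Σ pᵢ ln pᵢ = −((-0.244136) + (-0.244136) + (-0.244136) + (-0.244136) + (-0.334239) + (-0.244136) + (-0.244136) + (-0.244136)) = 2.043192.
With S = 8 species, ln S = 2.079442, so J = 2.043192/2.079442 = 0.982568, i.e. 0.9826 to 4 decimal places.

0.9826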